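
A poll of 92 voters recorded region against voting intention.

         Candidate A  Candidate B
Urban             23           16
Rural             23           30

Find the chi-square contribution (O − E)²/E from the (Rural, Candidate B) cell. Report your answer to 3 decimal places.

Row total (Rural) = 53; column total (Candidate B) = 46; N = 92.
Expected count E = 53 × 46 / 92 = 26.5000.
Contribution = (O − E)²/E = (30 − 26.5000)² / 26.5000 = 0.462.

0.462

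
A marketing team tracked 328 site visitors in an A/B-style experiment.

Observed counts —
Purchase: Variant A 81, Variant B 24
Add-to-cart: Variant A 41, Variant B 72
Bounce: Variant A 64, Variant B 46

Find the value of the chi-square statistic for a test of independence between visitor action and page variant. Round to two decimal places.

37.16

Row totals: 105, 113, 110. Column totals: 186, 142. Grand total N = 328.
Expected counts (row total × column total / N):
  Purchase, Variant A: 105×186/328 = 59.543
  Purchase, Variant B: 105×142/328 = 45.457
  Add-to-cart, Variant A: 113×186/328 = 64.079
  Add-to-cart, Variant B: 113×142/328 = 48.921
  Bounce, Variant A: 110×186/328 = 62.378
  Bounce, Variant B: 110×142/328 = 47.622
Contributions (O − E)²/E:
  (81 − 59.543)²/59.543 = 7.7323
  (24 − 45.457)²/45.457 = 10.1283
  (41 − 64.079)²/64.079 = 8.3122
  (72 − 48.921)²/48.921 = 10.8878
  (64 − 62.378)²/62.378 = 0.0422
  (46 − 47.622)²/47.622 = 0.0552
χ² = 7.7323 + 10.1283 + 8.3122 + 10.8878 + 0.0422 + 0.0552 = 37.16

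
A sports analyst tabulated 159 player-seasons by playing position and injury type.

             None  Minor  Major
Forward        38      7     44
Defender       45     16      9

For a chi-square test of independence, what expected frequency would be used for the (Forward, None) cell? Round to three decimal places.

46.459

Row total (Forward) = 89; column total (None) = 83; grand total N = 159.
Expected count = (row total × column total) / N = 89 × 83 / 159 = 46.459.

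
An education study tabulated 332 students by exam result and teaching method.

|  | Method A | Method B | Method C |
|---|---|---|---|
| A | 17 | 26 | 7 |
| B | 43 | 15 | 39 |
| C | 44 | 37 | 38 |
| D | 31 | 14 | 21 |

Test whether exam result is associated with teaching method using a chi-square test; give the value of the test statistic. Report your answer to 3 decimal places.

Row totals: 50, 97, 119, 66. Column totals: 135, 92, 105. Grand total N = 332.
Expected counts (row total × column total / N):
  A, Method A: 50×135/332 = 20.33133
  A, Method B: 50×92/332 = 13.85542
  A, Method C: 50×105/332 = 15.81325
  B, Method A: 97×135/332 = 39.44277
  B, Method B: 97×92/332 = 26.87952
  B, Method C: 97×105/332 = 30.67771
  C, Method A: 119×135/332 = 48.38855
  C, Method B: 119×92/332 = 32.97590
  C, Method C: 119×105/332 = 37.63554
  D, Method A: 66×135/332 = 26.83735
  D, Method B: 66×92/332 = 18.28916
  D, Method C: 66×105/332 = 20.87349
Contributions (O − E)²/E:
  (17 − 20.33133)²/20.33133 = 0.5458
  (26 − 13.85542)²/13.85542 = 10.6450
  (7 − 15.81325)²/15.81325 = 4.9119
  (43 − 39.44277)²/39.44277 = 0.3208
  (15 − 26.87952)²/26.87952 = 5.2502
  (39 − 30.67771)²/30.67771 = 2.2577
  (44 − 48.38855)²/48.38855 = 0.3980
  (37 − 32.97590)²/32.97590 = 0.4911
  (38 − 37.63554)²/37.63554 = 0.0035
  (31 − 26.83735)²/26.83735 = 0.6457
  (14 − 18.28916)²/18.28916 = 1.0059
  (21 − 20.87349)²/20.87349 = 0.0008
χ² = 0.5458 + 10.6450 + 4.9119 + 0.3208 + 5.2502 + 2.2577 + 0.3980 + 0.4911 + 0.0035 + 0.6457 + 1.0059 + 0.0008 = 26.476

26.476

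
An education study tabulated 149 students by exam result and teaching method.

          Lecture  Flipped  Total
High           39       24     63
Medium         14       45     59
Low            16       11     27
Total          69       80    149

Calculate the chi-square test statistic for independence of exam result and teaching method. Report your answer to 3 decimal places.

Grand total N = 149.
Expected counts (row total × column total / N):
  High, Lecture: 63×69/149 = 29.1745
  High, Flipped: 63×80/149 = 33.8255
  Medium, Lecture: 59×69/149 = 27.3221
  Medium, Flipped: 59×80/149 = 31.6779
  Low, Lecture: 27×69/149 = 12.5034
  Low, Flipped: 27×80/149 = 14.4966
Contributions (O − E)²/E:
  (39 − 29.1745)²/29.1745 = 3.3091
  (24 − 33.8255)²/33.8255 = 2.8541
  (14 − 27.3221)²/27.3221 = 6.4958
  (45 − 31.6779)²/31.6779 = 5.6026
  (16 − 12.5034)²/12.5034 = 0.9778
  (11 − 14.4966)²/14.4966 = 0.8434
χ² = 3.3091 + 2.8541 + 6.4958 + 5.6026 + 0.9778 + 0.8434 = 20.083

20.083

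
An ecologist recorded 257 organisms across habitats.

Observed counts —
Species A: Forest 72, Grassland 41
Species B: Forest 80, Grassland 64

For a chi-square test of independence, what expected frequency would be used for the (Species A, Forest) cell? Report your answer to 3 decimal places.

66.833

Row total (Species A) = 113; column total (Forest) = 152; grand total N = 257.
Expected count = (row total × column total) / N = 113 × 152 / 257 = 66.833.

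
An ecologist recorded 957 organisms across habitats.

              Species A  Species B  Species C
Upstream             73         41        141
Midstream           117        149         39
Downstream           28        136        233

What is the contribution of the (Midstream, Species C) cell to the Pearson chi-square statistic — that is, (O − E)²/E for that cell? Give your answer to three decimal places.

Row total (Midstream) = 305; column total (Species C) = 413; N = 957.
Expected count E = 305 × 413 / 957 = 131.6249.
Contribution = (O − E)²/E = (39 − 131.6249)² / 131.6249 = 65.180.

65.180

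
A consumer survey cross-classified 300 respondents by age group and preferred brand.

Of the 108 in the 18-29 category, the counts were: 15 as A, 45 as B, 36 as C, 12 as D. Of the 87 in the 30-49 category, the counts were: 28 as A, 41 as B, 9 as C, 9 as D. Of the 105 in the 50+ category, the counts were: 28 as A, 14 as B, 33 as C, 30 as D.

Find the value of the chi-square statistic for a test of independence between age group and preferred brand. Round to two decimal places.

Row totals: 108, 87, 105. Column totals: 71, 100, 78, 51. Grand total N = 300.
Expected counts (row total × column total / N):
  18-29, A: 108×71/300 = 25.560
  18-29, B: 108×100/300 = 36.000
  18-29, C: 108×78/300 = 28.080
  18-29, D: 108×51/300 = 18.360
  30-49, A: 87×71/300 = 20.590
  30-49, B: 87×100/300 = 29.000
  30-49, C: 87×78/300 = 22.620
  30-49, D: 87×51/300 = 14.790
  50+, A: 105×71/300 = 24.850
  50+, B: 105×100/300 = 35.000
  50+, C: 105×78/300 = 27.300
  50+, D: 105×51/300 = 17.850
Contributions (O − E)²/E:
  (15 − 25.560)²/25.560 = 4.3628
  (45 − 36.000)²/36.000 = 2.2500
  (36 − 28.080)²/28.080 = 2.2338
  (12 − 18.360)²/18.360 = 2.2031
  (28 − 20.590)²/20.590 = 2.6667
  (41 − 29.000)²/29.000 = 4.9655
  (9 − 22.620)²/22.620 = 8.2009
  (9 − 14.790)²/14.790 = 2.2667
  (28 − 24.850)²/24.850 = 0.3993
  (14 − 35.000)²/35.000 = 12.6000
  (33 − 27.300)²/27.300 = 1.1901
  (30 − 17.850)²/17.850 = 8.2702
χ² = 4.3628 + 2.2500 + 2.2338 + 2.2031 + 2.6667 + 4.9655 + 8.2009 + 2.2667 + 0.3993 + 12.6000 + 1.1901 + 8.2702 = 51.61

51.61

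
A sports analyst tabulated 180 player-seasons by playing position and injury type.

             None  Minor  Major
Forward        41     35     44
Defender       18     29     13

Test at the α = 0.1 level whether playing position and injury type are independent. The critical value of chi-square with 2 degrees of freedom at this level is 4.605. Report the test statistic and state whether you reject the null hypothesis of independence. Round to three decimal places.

Row totals: 120, 60. Column totals: 59, 64, 57. Grand total N = 180.
Expected counts (row total × column total / N):
  Forward, None: 120×59/180 = 39.3333
  Forward, Minor: 120×64/180 = 42.6667
  Forward, Major: 120×57/180 = 38.0000
  Defender, None: 60×59/180 = 19.6667
  Defender, Minor: 60×64/180 = 21.3333
  Defender, Major: 60×57/180 = 19.0000
Contributions (O − E)²/E:
  (41 − 39.3333)²/39.3333 = 0.0706
  (35 − 42.6667)²/42.6667 = 1.3776
  (44 − 38.0000)²/38.0000 = 0.9474
  (18 − 19.6667)²/19.6667 = 0.1412
  (29 − 21.3333)²/21.3333 = 2.7552
  (13 − 19.0000)²/19.0000 = 1.8947
χ² = 0.0706 + 1.3776 + 0.9474 + 0.1412 + 2.7552 + 1.8947 = 7.187
df = (2−1)(3−1) = 2. Since 7.187 > 4.605, reject the null hypothesis of independence at α = 0.1.

7.187; reject H₀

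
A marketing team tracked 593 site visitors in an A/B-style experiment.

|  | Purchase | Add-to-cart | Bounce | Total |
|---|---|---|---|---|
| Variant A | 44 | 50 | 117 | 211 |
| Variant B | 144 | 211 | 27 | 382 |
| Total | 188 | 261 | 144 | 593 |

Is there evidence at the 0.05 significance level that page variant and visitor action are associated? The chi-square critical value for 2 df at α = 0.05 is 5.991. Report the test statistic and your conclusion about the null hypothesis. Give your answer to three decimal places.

173.906; reject H₀

Grand total N = 593.
Expected counts (row total × column total / N):
  Variant A, Purchase: 211×188/593 = 66.8938
  Variant A, Add-to-cart: 211×261/593 = 92.8685
  Variant A, Bounce: 211×144/593 = 51.2378
  Variant B, Purchase: 382×188/593 = 121.1062
  Variant B, Add-to-cart: 382×261/593 = 168.1315
  Variant B, Bounce: 382×144/593 = 92.7622
Contributions (O − E)²/E:
  (44 − 66.8938)²/66.8938 = 7.8352
  (50 − 92.8685)²/92.8685 = 19.7883
  (117 − 51.2378)²/51.2378 = 84.4038
  (144 − 121.1062)²/121.1062 = 4.3278
  (211 − 168.1315)²/168.1315 = 10.9302
  (27 − 92.7622)²/92.7622 = 46.6210
χ² = 7.8352 + 19.7883 + 84.4038 + 4.3278 + 10.9302 + 46.6210 = 173.906
df = (2−1)(3−1) = 2. Since 173.906 > 5.991, reject the null hypothesis of independence at α = 0.05.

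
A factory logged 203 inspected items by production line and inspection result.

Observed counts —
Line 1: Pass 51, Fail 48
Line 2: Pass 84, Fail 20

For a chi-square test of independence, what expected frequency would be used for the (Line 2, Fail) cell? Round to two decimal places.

Row total (Line 2) = 104; column total (Fail) = 68; grand total N = 203.
Expected count = (row total × column total) / N = 104 × 68 / 203 = 34.84.

34.84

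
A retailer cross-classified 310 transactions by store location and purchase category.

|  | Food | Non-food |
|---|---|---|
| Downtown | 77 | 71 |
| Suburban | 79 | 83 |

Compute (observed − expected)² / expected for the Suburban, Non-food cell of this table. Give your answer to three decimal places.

0.079

Row total (Suburban) = 162; column total (Non-food) = 154; N = 310.
Expected count E = 162 × 154 / 310 = 80.4774.
Contribution = (O − E)²/E = (83 − 80.4774)² / 80.4774 = 0.079.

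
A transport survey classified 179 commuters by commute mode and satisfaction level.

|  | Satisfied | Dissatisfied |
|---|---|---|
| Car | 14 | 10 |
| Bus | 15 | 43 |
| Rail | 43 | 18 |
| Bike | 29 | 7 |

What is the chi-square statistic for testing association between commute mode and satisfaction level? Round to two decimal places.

35.51

Row totals: 24, 58, 61, 36. Column totals: 101, 78. Grand total N = 179.
Expected counts (row total × column total / N):
  Car, Satisfied: 24×101/179 = 13.5419
  Car, Dissatisfied: 24×78/179 = 10.4581
  Bus, Satisfied: 58×101/179 = 32.7263
  Bus, Dissatisfied: 58×78/179 = 25.2737
  Rail, Satisfied: 61×101/179 = 34.4190
  Rail, Dissatisfied: 61×78/179 = 26.5810
  Bike, Satisfied: 36×101/179 = 20.3128
  Bike, Dissatisfied: 36×78/179 = 15.6872
Contributions (O − E)²/E:
  (14 − 13.5419)²/13.5419 = 0.0155
  (10 − 10.4581)²/10.4581 = 0.0201
  (15 − 32.7263)²/32.7263 = 9.6015
  (43 − 25.2737)²/25.2737 = 12.4328
  (43 − 34.4190)²/34.4190 = 2.1393
  (18 − 26.5810)²/26.5810 = 2.7702
  (29 − 20.3128)²/20.3128 = 3.7153
  (7 − 15.6872)²/15.6872 = 4.8108
χ² = 0.0155 + 0.0201 + 9.6015 + 12.4328 + 2.1393 + 2.7702 + 3.7153 + 4.8108 = 35.51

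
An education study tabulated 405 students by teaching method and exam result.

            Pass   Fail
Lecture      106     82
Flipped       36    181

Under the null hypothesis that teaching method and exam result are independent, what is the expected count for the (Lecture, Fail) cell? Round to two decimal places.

122.08

Row total (Lecture) = 188; column total (Fail) = 263; grand total N = 405.
Expected count = (row total × column total) / N = 188 × 263 / 405 = 122.08.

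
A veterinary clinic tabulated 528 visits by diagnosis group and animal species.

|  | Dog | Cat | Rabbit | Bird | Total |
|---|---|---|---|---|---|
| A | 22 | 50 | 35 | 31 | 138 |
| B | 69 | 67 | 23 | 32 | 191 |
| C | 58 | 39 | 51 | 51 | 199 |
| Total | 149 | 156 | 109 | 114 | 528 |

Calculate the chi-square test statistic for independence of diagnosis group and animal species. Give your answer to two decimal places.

Grand total N = 528.
Expected counts (row total × column total / N):
  A, Dog: 138×149/528 = 38.943
  A, Cat: 138×156/528 = 40.773
  A, Rabbit: 138×109/528 = 28.489
  A, Bird: 138×114/528 = 29.795
  B, Dog: 191×149/528 = 53.900
  B, Cat: 191×156/528 = 56.432
  B, Rabbit: 191×109/528 = 39.430
  B, Bird: 191×114/528 = 41.239
  C, Dog: 199×149/528 = 56.157
  C, Cat: 199×156/528 = 58.795
  C, Rabbit: 199×109/528 = 41.081
  C, Bird: 199×114/528 = 42.966
Contributions (O − E)²/E:
  (22 − 38.943)²/38.943 = 7.3714
  (50 − 40.773)²/40.773 = 2.0881
  (35 − 28.489)²/28.489 = 1.4881
  (31 − 29.795)²/29.795 = 0.0487
  (69 − 53.900)²/53.900 = 4.2302
  (67 − 56.432)²/56.432 = 1.9791
  (23 − 39.430)²/39.430 = 6.8462
  (32 − 41.239)²/41.239 = 2.0699
  (58 − 56.157)²/56.157 = 0.0605
  (39 − 58.795)²/58.795 = 6.6645
  (51 − 41.081)²/41.081 = 2.3949
  (51 − 42.966)²/42.966 = 1.5022
χ² = 7.3714 + 2.0881 + 1.4881 + 0.0487 + 4.2302 + 1.9791 + 6.8462 + 2.0699 + 0.0605 + 6.6645 + 2.3949 + 1.5022 = 36.74

36.74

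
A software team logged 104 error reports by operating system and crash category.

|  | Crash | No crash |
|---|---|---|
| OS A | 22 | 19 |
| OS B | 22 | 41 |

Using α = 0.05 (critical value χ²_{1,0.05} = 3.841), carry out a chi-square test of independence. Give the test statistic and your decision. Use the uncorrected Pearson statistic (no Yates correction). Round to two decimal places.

3.57; fail to reject H₀

Row totals: 41, 63. Column totals: 44, 60. Grand total N = 104.
Expected counts (row total × column total / N):
  OS A, Crash: 41×44/104 = 17.346
  OS A, No crash: 41×60/104 = 23.654
  OS B, Crash: 63×44/104 = 26.654
  OS B, No crash: 63×60/104 = 36.346
Contributions (O − E)²/E:
  (22 − 17.346)²/17.346 = 1.2487
  (19 − 23.654)²/23.654 = 0.9157
  (22 − 26.654)²/26.654 = 0.8126
  (41 − 36.346)²/36.346 = 0.5959
χ² = 1.2487 + 0.9157 + 0.8126 + 0.5959 = 3.57
df = (2−1)(2−1) = 1. Since 3.57 < 3.841, fail to reject the null hypothesis of independence at α = 0.05.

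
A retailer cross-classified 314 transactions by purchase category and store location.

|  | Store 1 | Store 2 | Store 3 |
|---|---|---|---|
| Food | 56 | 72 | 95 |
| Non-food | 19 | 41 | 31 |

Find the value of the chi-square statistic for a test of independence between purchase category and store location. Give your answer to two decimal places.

Row totals: 223, 91. Column totals: 75, 113, 126. Grand total N = 314.
Expected counts (row total × column total / N):
  Food, Store 1: 223×75/314 = 53.264
  Food, Store 2: 223×113/314 = 80.252
  Food, Store 3: 223×126/314 = 89.484
  Non-food, Store 1: 91×75/314 = 21.736
  Non-food, Store 2: 91×113/314 = 32.748
  Non-food, Store 3: 91×126/314 = 36.516
Contributions (O − E)²/E:
  (56 − 53.264)²/53.264 = 0.1405
  (72 − 80.252)²/80.252 = 0.8485
  (95 − 89.484)²/89.484 = 0.3400
  (19 − 21.736)²/21.736 = 0.3444
  (41 − 32.748)²/32.748 = 2.0794
  (31 − 36.516)²/36.516 = 0.8332
χ² = 0.1405 + 0.8485 + 0.3400 + 0.3444 + 2.0794 + 0.8332 = 4.59

4.59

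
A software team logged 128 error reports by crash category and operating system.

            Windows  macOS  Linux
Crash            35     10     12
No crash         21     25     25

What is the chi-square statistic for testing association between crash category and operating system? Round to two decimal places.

Row totals: 57, 71. Column totals: 56, 35, 37. Grand total N = 128.
Expected counts (row total × column total / N):
  Crash, Windows: 57×56/128 = 24.938
  Crash, macOS: 57×35/128 = 15.586
  Crash, Linux: 57×37/128 = 16.477
  No crash, Windows: 71×56/128 = 31.062
  No crash, macOS: 71×35/128 = 19.414
  No crash, Linux: 71×37/128 = 20.523
Contributions (O − E)²/E:
  (35 − 24.938)²/24.938 = 4.0598
  (10 − 15.586)²/15.586 = 2.0020
  (12 − 16.477)²/16.477 = 1.2165
  (21 − 31.062)²/31.062 = 3.2594
  (25 − 19.414)²/19.414 = 1.6073
  (25 − 20.523)²/20.523 = 0.9766
χ² = 4.0598 + 2.0020 + 1.2165 + 3.2594 + 1.6073 + 0.9766 = 13.12

13.12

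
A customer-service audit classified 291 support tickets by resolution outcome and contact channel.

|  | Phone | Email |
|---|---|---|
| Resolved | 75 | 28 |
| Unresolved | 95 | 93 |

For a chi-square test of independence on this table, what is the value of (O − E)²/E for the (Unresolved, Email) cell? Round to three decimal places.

2.813

Row total (Unresolved) = 188; column total (Email) = 121; N = 291.
Expected count E = 188 × 121 / 291 = 78.1718.
Contribution = (O − E)²/E = (93 − 78.1718)² / 78.1718 = 2.813.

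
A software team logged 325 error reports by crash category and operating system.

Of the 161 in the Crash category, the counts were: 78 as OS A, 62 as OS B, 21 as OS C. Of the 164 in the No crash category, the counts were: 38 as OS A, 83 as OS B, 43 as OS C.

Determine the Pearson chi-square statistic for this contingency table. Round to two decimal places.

Row totals: 161, 164. Column totals: 116, 145, 64. Grand total N = 325.
Expected counts (row total × column total / N):
  Crash, OS A: 161×116/325 = 57.465
  Crash, OS B: 161×145/325 = 71.831
  Crash, OS C: 161×64/325 = 31.705
  No crash, OS A: 164×116/325 = 58.535
  No crash, OS B: 164×145/325 = 73.169
  No crash, OS C: 164×64/325 = 32.295
Contributions (O − E)²/E:
  (78 − 57.465)²/57.465 = 7.3381
  (62 − 71.831)²/71.831 = 1.3455
  (21 − 31.705)²/31.705 = 3.6145
  (38 − 58.535)²/58.535 = 7.2040
  (83 − 73.169)²/73.169 = 1.3209
  (43 − 32.295)²/32.295 = 3.5484
χ² = 7.3381 + 1.3455 + 3.6145 + 7.2040 + 1.3209 + 3.5484 = 24.37

24.37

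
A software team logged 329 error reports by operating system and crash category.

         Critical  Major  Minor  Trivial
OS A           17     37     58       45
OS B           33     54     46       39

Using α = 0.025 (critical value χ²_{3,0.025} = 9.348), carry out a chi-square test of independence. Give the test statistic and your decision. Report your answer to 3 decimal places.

Row totals: 157, 172. Column totals: 50, 91, 104, 84. Grand total N = 329.
Expected counts (row total × column total / N):
  OS A, Critical: 157×50/329 = 23.8602
  OS A, Major: 157×91/329 = 43.4255
  OS A, Minor: 157×104/329 = 49.6292
  OS A, Trivial: 157×84/329 = 40.0851
  OS B, Critical: 172×50/329 = 26.1398
  OS B, Major: 172×91/329 = 47.5745
  OS B, Minor: 172×104/329 = 54.3708
  OS B, Trivial: 172×84/329 = 43.9149
Contributions (O − E)²/E:
  (17 − 23.8602)²/23.8602 = 1.9724
  (37 − 43.4255)²/43.4255 = 0.9508
  (58 − 49.6292)²/49.6292 = 1.4119
  (45 − 40.0851)²/40.0851 = 0.6026
  (33 − 26.1398)²/26.1398 = 1.8004
  (54 − 47.5745)²/47.5745 = 0.8678
  (46 − 54.3708)²/54.3708 = 1.2887
  (39 − 43.9149)²/43.9149 = 0.5501
χ² = 1.9724 + 0.9508 + 1.4119 + 0.6026 + 1.8004 + 0.8678 + 1.2887 + 0.5501 = 9.445
df = (2−1)(4−1) = 3. Since 9.445 > 9.348, reject the null hypothesis of independence at α = 0.025.

9.445; reject H₀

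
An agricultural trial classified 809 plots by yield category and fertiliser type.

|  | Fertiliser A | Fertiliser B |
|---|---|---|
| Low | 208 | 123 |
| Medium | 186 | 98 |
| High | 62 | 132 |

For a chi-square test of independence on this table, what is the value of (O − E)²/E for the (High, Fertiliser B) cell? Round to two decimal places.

Row total (High) = 194; column total (Fertiliser B) = 353; N = 809.
Expected count E = 194 × 353 / 809 = 84.650.
Contribution = (O − E)²/E = (132 − 84.650)² / 84.650 = 26.49.

26.49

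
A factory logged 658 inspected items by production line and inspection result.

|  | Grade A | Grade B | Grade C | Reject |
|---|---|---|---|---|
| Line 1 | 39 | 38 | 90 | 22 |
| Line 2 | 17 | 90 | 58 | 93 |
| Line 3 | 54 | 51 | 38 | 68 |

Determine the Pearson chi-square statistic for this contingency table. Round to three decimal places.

98.807

Row totals: 189, 258, 211. Column totals: 110, 179, 186, 183. Grand total N = 658.
Expected counts (row total × column total / N):
  Line 1, Grade A: 189×110/658 = 31.59574
  Line 1, Grade B: 189×179/658 = 51.41489
  Line 1, Grade C: 189×186/658 = 53.42553
  Line 1, Reject: 189×183/658 = 52.56383
  Line 2, Grade A: 258×110/658 = 43.13070
  Line 2, Grade B: 258×179/658 = 70.18541
  Line 2, Grade C: 258×186/658 = 72.93009
  Line 2, Reject: 258×183/658 = 71.75380
  Line 3, Grade A: 211×110/658 = 35.27356
  Line 3, Grade B: 211×179/658 = 57.39970
  Line 3, Grade C: 211×186/658 = 59.64438
  Line 3, Reject: 211×183/658 = 58.68237
Contributions (O − E)²/E:
  (39 − 31.59574)²/31.59574 = 1.7351
  (38 − 51.41489)²/51.41489 = 3.5001
  (90 − 53.42553)²/53.42553 = 25.0384
  (22 − 52.56383)²/52.56383 = 17.7717
  (17 − 43.13070)²/43.13070 = 15.8313
  (90 − 70.18541)²/70.18541 = 5.5940
  (58 − 72.93009)²/72.93009 = 3.0565
  (93 − 71.75380)²/71.75380 = 6.2910
  (54 − 35.27356)²/35.27356 = 9.9417
  (51 − 57.39970)²/57.39970 = 0.7135
  (38 − 59.64438)²/59.64438 = 7.8545
  (68 − 58.68237)²/58.68237 = 1.4795
χ² = 1.7351 + 3.5001 + 25.0384 + 17.7717 + 15.8313 + 5.5940 + 3.0565 + 6.2910 + 9.9417 + 0.7135 + 7.8545 + 1.4795 = 98.807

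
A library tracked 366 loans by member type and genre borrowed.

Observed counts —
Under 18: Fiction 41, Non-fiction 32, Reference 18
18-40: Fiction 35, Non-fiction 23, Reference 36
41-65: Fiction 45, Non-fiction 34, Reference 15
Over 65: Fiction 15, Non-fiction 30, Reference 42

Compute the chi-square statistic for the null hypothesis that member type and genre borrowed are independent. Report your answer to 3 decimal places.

37.226

Row totals: 91, 94, 94, 87. Column totals: 136, 119, 111. Grand total N = 366.
Expected counts (row total × column total / N):
  Under 18, Fiction: 91×136/366 = 33.8142
  Under 18, Non-fiction: 91×119/366 = 29.5874
  Under 18, Reference: 91×111/366 = 27.5984
  18-40, Fiction: 94×136/366 = 34.9290
  18-40, Non-fiction: 94×119/366 = 30.5628
  18-40, Reference: 94×111/366 = 28.5082
  41-65, Fiction: 94×136/366 = 34.9290
  41-65, Non-fiction: 94×119/366 = 30.5628
  41-65, Reference: 94×111/366 = 28.5082
  Over 65, Fiction: 87×136/366 = 32.3279
  Over 65, Non-fiction: 87×119/366 = 28.2869
  Over 65, Reference: 87×111/366 = 26.3852
Contributions (O − E)²/E:
  (41 − 33.8142)²/33.8142 = 1.5270
  (32 − 29.5874)²/29.5874 = 0.1967
  (18 − 27.5984)²/27.5984 = 3.3382
  (35 − 34.9290)²/34.9290 = 0.0001
  (23 − 30.5628)²/30.5628 = 1.8714
  (36 − 28.5082)²/28.5082 = 1.9688
  (45 − 34.9290)²/34.9290 = 2.9037
  (34 − 30.5628)²/30.5628 = 0.3866
  (15 − 28.5082)²/28.5082 = 6.4007
  (15 − 32.3279)²/32.3279 = 9.2878
  (30 − 28.2869)²/28.2869 = 0.1037
  (42 − 26.3852)²/26.3852 = 9.2409
χ² = 1.5270 + 0.1967 + 3.3382 + 0.0001 + 1.8714 + 1.9688 + 2.9037 + 0.3866 + 6.4007 + 9.2878 + 0.1037 + 9.2409 = 37.226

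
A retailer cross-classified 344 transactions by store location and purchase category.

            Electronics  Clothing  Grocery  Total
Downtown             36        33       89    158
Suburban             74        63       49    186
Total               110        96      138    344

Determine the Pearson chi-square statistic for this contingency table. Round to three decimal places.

32.030

Grand total N = 344.
Expected counts (row total × column total / N):
  Downtown, Electronics: 158×110/344 = 50.5233
  Downtown, Clothing: 158×96/344 = 44.0930
  Downtown, Grocery: 158×138/344 = 63.3837
  Suburban, Electronics: 186×110/344 = 59.4767
  Suburban, Clothing: 186×96/344 = 51.9070
  Suburban, Grocery: 186×138/344 = 74.6163
Contributions (O − E)²/E:
  (36 − 50.5233)²/50.5233 = 4.1748
  (33 − 44.0930)²/44.0930 = 2.7908
  (89 − 63.3837)²/63.3837 = 10.3527
  (74 − 59.4767)²/59.4767 = 3.5464
  (63 − 51.9070)²/51.9070 = 2.3707
  (49 − 74.6163)²/74.6163 = 8.7943
χ² = 4.1748 + 2.7908 + 10.3527 + 3.5464 + 2.3707 + 8.7943 = 32.030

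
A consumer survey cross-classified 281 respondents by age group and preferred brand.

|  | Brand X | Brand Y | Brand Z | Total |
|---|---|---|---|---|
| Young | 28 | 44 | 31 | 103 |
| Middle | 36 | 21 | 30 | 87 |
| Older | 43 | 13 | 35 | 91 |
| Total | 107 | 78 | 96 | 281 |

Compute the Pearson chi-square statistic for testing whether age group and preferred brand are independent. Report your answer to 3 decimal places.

21.130

Grand total N = 281.
Expected counts (row total × column total / N):
  Young, Brand X: 103×107/281 = 39.2206
  Young, Brand Y: 103×78/281 = 28.5907
  Young, Brand Z: 103×96/281 = 35.1886
  Middle, Brand X: 87×107/281 = 33.1281
  Middle, Brand Y: 87×78/281 = 24.1495
  Middle, Brand Z: 87×96/281 = 29.7224
  Older, Brand X: 91×107/281 = 34.6512
  Older, Brand Y: 91×78/281 = 25.2598
  Older, Brand Z: 91×96/281 = 31.0890
Contributions (O − E)²/E:
  (28 − 39.2206)²/39.2206 = 3.2101
  (44 − 28.5907)²/28.5907 = 8.3050
  (31 − 35.1886)²/35.1886 = 0.4986
  (36 − 33.1281)²/33.1281 = 0.2490
  (21 − 24.1495)²/24.1495 = 0.4107
  (30 − 29.7224)²/29.7224 = 0.0026
  (43 − 34.6512)²/34.6512 = 2.0115
  (13 − 25.2598)²/25.2598 = 5.9503
  (35 − 31.0890)²/31.0890 = 0.4920
χ² = 3.2101 + 8.3050 + 0.4986 + 0.2490 + 0.4107 + 0.0026 + 2.0115 + 5.9503 + 0.4920 = 21.130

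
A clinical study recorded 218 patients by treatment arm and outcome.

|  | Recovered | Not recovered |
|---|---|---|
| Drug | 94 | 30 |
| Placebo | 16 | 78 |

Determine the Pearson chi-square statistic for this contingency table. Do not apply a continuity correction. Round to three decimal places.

73.914

Row totals: 124, 94. Column totals: 110, 108. Grand total N = 218.
Expected counts (row total × column total / N):
  Drug, Recovered: 124×110/218 = 62.5688
  Drug, Not recovered: 124×108/218 = 61.4312
  Placebo, Recovered: 94×110/218 = 47.4312
  Placebo, Not recovered: 94×108/218 = 46.5688
Contributions (O − E)²/E:
  (94 − 62.5688)²/62.5688 = 15.7893
  (30 − 61.4312)²/61.4312 = 16.0817
  (16 − 47.4312)²/47.4312 = 20.8285
  (78 − 46.5688)²/46.5688 = 21.2142
χ² = 15.7893 + 16.0817 + 20.8285 + 21.2142 = 73.914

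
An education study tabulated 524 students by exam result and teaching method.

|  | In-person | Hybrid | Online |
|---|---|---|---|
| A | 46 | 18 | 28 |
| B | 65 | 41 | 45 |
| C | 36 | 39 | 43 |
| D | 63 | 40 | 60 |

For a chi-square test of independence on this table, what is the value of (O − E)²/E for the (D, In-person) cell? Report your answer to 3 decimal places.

0.083

Row total (D) = 163; column total (In-person) = 210; N = 524.
Expected count E = 163 × 210 / 524 = 65.3244.
Contribution = (O − E)²/E = (63 − 65.3244)² / 65.3244 = 0.083.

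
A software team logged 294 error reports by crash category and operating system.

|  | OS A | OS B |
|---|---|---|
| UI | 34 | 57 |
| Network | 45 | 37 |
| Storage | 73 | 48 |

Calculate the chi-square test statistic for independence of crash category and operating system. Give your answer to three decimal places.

Row totals: 91, 82, 121. Column totals: 152, 142. Grand total N = 294.
Expected counts (row total × column total / N):
  UI, OS A: 91×152/294 = 47.0476
  UI, OS B: 91×142/294 = 43.9524
  Network, OS A: 82×152/294 = 42.3946
  Network, OS B: 82×142/294 = 39.6054
  Storage, OS A: 121×152/294 = 62.5578
  Storage, OS B: 121×142/294 = 58.4422
Contributions (O − E)²/E:
  (34 − 47.0476)²/47.0476 = 3.6185
  (57 − 43.9524)²/43.9524 = 3.8733
  (45 − 42.3946)²/42.3946 = 0.1601
  (37 − 39.6054)²/39.6054 = 0.1714
  (73 − 62.5578)²/62.5578 = 1.7430
  (48 − 58.4422)²/58.4422 = 1.8658
χ² = 3.6185 + 3.8733 + 0.1601 + 0.1714 + 1.7430 + 1.8658 = 11.432

11.432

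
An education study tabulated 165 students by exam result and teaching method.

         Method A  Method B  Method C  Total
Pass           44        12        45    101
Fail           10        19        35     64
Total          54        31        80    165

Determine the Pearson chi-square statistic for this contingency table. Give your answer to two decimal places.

16.79

Grand total N = 165.
Expected counts (row total × column total / N):
  Pass, Method A: 101×54/165 = 33.055
  Pass, Method B: 101×31/165 = 18.976
  Pass, Method C: 101×80/165 = 48.970
  Fail, Method A: 64×54/165 = 20.945
  Fail, Method B: 64×31/165 = 12.024
  Fail, Method C: 64×80/165 = 31.030
Contributions (O − E)²/E:
  (44 − 33.055)²/33.055 = 3.6241
  (12 − 18.976)²/18.976 = 2.5645
  (45 − 48.970)²/48.970 = 0.3218
  (10 − 20.945)²/20.945 = 5.7194
  (19 − 12.024)²/12.024 = 4.0473
  (35 − 31.030)²/31.030 = 0.5079
χ² = 3.6241 + 2.5645 + 0.3218 + 5.7194 + 4.0473 + 0.5079 = 16.79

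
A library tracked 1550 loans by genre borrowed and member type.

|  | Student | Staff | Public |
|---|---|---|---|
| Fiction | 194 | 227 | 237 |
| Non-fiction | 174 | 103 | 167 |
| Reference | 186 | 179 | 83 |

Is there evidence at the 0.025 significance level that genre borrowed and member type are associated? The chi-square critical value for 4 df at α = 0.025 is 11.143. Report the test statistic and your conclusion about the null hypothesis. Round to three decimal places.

Row totals: 658, 444, 448. Column totals: 554, 509, 487. Grand total N = 1550.
Expected counts (row total × column total / N):
  Fiction, Student: 658×554/1550 = 235.1819
  Fiction, Staff: 658×509/1550 = 216.0787
  Fiction, Public: 658×487/1550 = 206.7394
  Non-fiction, Student: 444×554/1550 = 158.6942
  Non-fiction, Staff: 444×509/1550 = 145.8039
  Non-fiction, Public: 444×487/1550 = 139.5019
  Reference, Student: 448×554/1550 = 160.1239
  Reference, Staff: 448×509/1550 = 147.1174
  Reference, Public: 448×487/1550 = 140.7587
Contributions (O − E)²/E:
  (194 − 235.1819)²/235.1819 = 7.2112
  (227 − 216.0787)²/216.0787 = 0.5520
  (237 − 206.7394)²/206.7394 = 4.4293
  (174 − 158.6942)²/158.6942 = 1.4762
  (103 − 145.8039)²/145.8039 = 12.5660
  (167 − 139.5019)²/139.5019 = 5.4203
  (186 − 160.1239)²/160.1239 = 4.1816
  (179 − 147.1174)²/147.1174 = 6.9094
  (83 − 140.7587)²/140.7587 = 23.7006
χ² = 7.2112 + 0.5520 + 4.4293 + 1.4762 + 12.5660 + 5.4203 + 4.1816 + 6.9094 + 23.7006 = 66.447
df = (3−1)(3−1) = 4. Since 66.447 > 11.143, reject the null hypothesis of independence at α = 0.025.

66.447; reject H₀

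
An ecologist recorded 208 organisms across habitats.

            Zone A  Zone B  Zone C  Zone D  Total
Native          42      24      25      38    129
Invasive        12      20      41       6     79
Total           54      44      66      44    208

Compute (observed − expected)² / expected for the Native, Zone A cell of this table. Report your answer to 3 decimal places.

Row total (Native) = 129; column total (Zone A) = 54; N = 208.
Expected count E = 129 × 54 / 208 = 33.4904.
Contribution = (O − E)²/E = (42 − 33.4904)² / 33.4904 = 2.162.

2.162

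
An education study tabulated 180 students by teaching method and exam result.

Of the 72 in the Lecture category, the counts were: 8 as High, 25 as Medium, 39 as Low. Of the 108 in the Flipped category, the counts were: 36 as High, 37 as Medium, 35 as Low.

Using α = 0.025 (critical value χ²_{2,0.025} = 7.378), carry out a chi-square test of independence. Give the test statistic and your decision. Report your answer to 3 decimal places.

13.705; reject H₀

Row totals: 72, 108. Column totals: 44, 62, 74. Grand total N = 180.
Expected counts (row total × column total / N):
  Lecture, High: 72×44/180 = 17.6000
  Lecture, Medium: 72×62/180 = 24.8000
  Lecture, Low: 72×74/180 = 29.6000
  Flipped, High: 108×44/180 = 26.4000
  Flipped, Medium: 108×62/180 = 37.2000
  Flipped, Low: 108×74/180 = 44.4000
Contributions (O − E)²/E:
  (8 − 17.6000)²/17.6000 = 5.2364
  (25 − 24.8000)²/24.8000 = 0.0016
  (39 − 29.6000)²/29.6000 = 2.9851
  (36 − 26.4000)²/26.4000 = 3.4909
  (37 − 37.2000)²/37.2000 = 0.0011
  (35 − 44.4000)²/44.4000 = 1.9901
χ² = 5.2364 + 0.0016 + 2.9851 + 3.4909 + 0.0011 + 1.9901 = 13.705
df = (2−1)(3−1) = 2. Since 13.705 > 7.378, reject the null hypothesis of independence at α = 0.025.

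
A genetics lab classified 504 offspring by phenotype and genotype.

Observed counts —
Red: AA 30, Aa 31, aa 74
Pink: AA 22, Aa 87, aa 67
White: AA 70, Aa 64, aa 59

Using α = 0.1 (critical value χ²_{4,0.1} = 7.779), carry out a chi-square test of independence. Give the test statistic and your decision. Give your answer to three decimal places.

Row totals: 135, 176, 193. Column totals: 122, 182, 200. Grand total N = 504.
Expected counts (row total × column total / N):
  Red, AA: 135×122/504 = 32.6786
  Red, Aa: 135×182/504 = 48.7500
  Red, aa: 135×200/504 = 53.5714
  Pink, AA: 176×122/504 = 42.6032
  Pink, Aa: 176×182/504 = 63.5556
  Pink, aa: 176×200/504 = 69.8413
  White, AA: 193×122/504 = 46.7183
  White, Aa: 193×182/504 = 69.6944
  White, aa: 193×200/504 = 76.5873
Contributions (O − E)²/E:
  (30 − 32.6786)²/32.6786 = 0.2196
  (31 − 48.7500)²/48.7500 = 6.4628
  (74 − 53.5714)²/53.5714 = 7.7901
  (22 − 42.6032)²/42.6032 = 9.9638
  (87 − 63.5556)²/63.5556 = 8.6482
  (67 − 69.8413)²/69.8413 = 0.1156
  (70 − 46.7183)²/46.7183 = 11.6023
  (64 − 69.6944)²/69.6944 = 0.4653
  (59 − 76.5873)²/76.5873 = 4.0387
χ² = 0.2196 + 6.4628 + 7.7901 + 9.9638 + 8.6482 + 0.1156 + 11.6023 + 0.4653 + 4.0387 = 49.306
df = (3−1)(3−1) = 4. Since 49.306 > 7.779, reject the null hypothesis of independence at α = 0.1.

49.306; reject H₀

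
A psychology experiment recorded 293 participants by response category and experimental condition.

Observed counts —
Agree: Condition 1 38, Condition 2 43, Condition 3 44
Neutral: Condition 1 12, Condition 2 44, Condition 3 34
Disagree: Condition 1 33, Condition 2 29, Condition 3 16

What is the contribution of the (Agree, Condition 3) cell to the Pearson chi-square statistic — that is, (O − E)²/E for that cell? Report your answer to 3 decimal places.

0.379

Row total (Agree) = 125; column total (Condition 3) = 94; N = 293.
Expected count E = 125 × 94 / 293 = 40.1024.
Contribution = (O − E)²/E = (44 − 40.1024)² / 40.1024 = 0.379.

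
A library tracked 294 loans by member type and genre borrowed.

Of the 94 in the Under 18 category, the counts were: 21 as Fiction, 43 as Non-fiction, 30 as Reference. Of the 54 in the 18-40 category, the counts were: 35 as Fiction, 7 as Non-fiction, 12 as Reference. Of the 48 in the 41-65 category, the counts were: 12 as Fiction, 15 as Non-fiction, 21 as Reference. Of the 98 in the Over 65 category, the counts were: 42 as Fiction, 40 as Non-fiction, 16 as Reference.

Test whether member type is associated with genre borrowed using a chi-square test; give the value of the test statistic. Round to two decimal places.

Row totals: 94, 54, 48, 98. Column totals: 110, 105, 79. Grand total N = 294.
Expected counts (row total × column total / N):
  Under 18, Fiction: 94×110/294 = 35.170
  Under 18, Non-fiction: 94×105/294 = 33.571
  Under 18, Reference: 94×79/294 = 25.259
  18-40, Fiction: 54×110/294 = 20.204
  18-40, Non-fiction: 54×105/294 = 19.286
  18-40, Reference: 54×79/294 = 14.510
  41-65, Fiction: 48×110/294 = 17.959
  41-65, Non-fiction: 48×105/294 = 17.143
  41-65, Reference: 48×79/294 = 12.898
  Over 65, Fiction: 98×110/294 = 36.667
  Over 65, Non-fiction: 98×105/294 = 35.000
  Over 65, Reference: 98×79/294 = 26.333
Contributions (O − E)²/E:
  (21 − 35.170)²/35.170 = 5.7091
  (43 − 33.571)²/33.571 = 2.6483
  (30 − 25.259)²/25.259 = 0.8899
  (35 − 20.204)²/20.204 = 10.8356
  (7 − 19.286)²/19.286 = 7.8267
  (12 − 14.510)²/14.510 = 0.4342
  (12 − 17.959)²/17.959 = 1.9773
  (15 − 17.143)²/17.143 = 0.2679
  (21 − 12.898)²/12.898 = 5.0893
  (42 − 36.667)²/36.667 = 0.7757
  (40 − 35.000)²/35.000 = 0.7143
  (16 − 26.333)²/26.333 = 4.0546
χ² = 5.7091 + 2.6483 + 0.8899 + 10.8356 + 7.8267 + 0.4342 + 1.9773 + 0.2679 + 5.0893 + 0.7757 + 0.7143 + 4.0546 = 41.22

41.22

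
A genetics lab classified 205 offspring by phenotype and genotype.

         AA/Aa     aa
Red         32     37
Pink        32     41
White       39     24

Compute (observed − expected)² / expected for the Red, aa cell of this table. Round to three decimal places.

Row total (Red) = 69; column total (aa) = 102; N = 205.
Expected count E = 69 × 102 / 205 = 34.33171.
Contribution = (O − E)²/E = (37 − 34.33171)² / 34.33171 = 0.207.

0.207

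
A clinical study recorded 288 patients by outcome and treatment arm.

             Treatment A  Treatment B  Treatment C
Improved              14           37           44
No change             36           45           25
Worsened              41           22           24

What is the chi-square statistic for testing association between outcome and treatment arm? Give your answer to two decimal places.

28.46

Row totals: 95, 106, 87. Column totals: 91, 104, 93. Grand total N = 288.
Expected counts (row total × column total / N):
  Improved, Treatment A: 95×91/288 = 30.017
  Improved, Treatment B: 95×104/288 = 34.306
  Improved, Treatment C: 95×93/288 = 30.677
  No change, Treatment A: 106×91/288 = 33.493
  No change, Treatment B: 106×104/288 = 38.278
  No change, Treatment C: 106×93/288 = 34.229
  Worsened, Treatment A: 87×91/288 = 27.490
  Worsened, Treatment B: 87×104/288 = 31.417
  Worsened, Treatment C: 87×93/288 = 28.094
Contributions (O − E)²/E:
  (14 − 30.017)²/30.017 = 8.5466
  (37 − 34.306)²/34.306 = 0.2116
  (44 − 30.677)²/30.677 = 5.7862
  (36 − 33.493)²/33.493 = 0.1877
  (45 − 38.278)²/38.278 = 1.1805
  (25 − 34.229)²/34.229 = 2.4884
  (41 − 27.490)²/27.490 = 6.6395
  (22 − 31.417)²/31.417 = 2.8227
  (24 − 28.094)²/28.094 = 0.5966
χ² = 8.5466 + 0.2116 + 5.7862 + 0.1877 + 1.1805 + 2.4884 + 6.6395 + 2.8227 + 0.5966 = 28.46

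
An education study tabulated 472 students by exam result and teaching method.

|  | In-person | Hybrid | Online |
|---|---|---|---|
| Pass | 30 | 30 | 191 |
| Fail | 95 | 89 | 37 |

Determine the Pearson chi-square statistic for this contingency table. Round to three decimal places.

Row totals: 251, 221. Column totals: 125, 119, 228. Grand total N = 472.
Expected counts (row total × column total / N):
  Pass, In-person: 251×125/472 = 66.47246
  Pass, Hybrid: 251×119/472 = 63.28178
  Pass, Online: 251×228/472 = 121.24576
  Fail, In-person: 221×125/472 = 58.52754
  Fail, Hybrid: 221×119/472 = 55.71822
  Fail, Online: 221×228/472 = 106.75424
Contributions (O − E)²/E:
  (30 − 66.47246)²/66.47246 = 20.0119
  (30 − 63.28178)²/63.28178 = 17.5039
  (191 − 121.24576)²/121.24576 = 40.1305
  (95 − 58.52754)²/58.52754 = 22.7285
  (89 − 55.71822)²/55.71822 = 19.8800
  (37 − 106.75424)²/106.75424 = 45.5781
χ² = 20.0119 + 17.5039 + 40.1305 + 22.7285 + 19.8800 + 45.5781 = 165.833

165.833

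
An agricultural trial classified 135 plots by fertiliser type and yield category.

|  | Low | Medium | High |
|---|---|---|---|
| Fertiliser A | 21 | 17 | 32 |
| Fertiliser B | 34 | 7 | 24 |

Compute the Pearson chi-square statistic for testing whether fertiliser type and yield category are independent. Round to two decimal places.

Row totals: 70, 65. Column totals: 55, 24, 56. Grand total N = 135.
Expected counts (row total × column total / N):
  Fertiliser A, Low: 70×55/135 = 28.519
  Fertiliser A, Medium: 70×24/135 = 12.444
  Fertiliser A, High: 70×56/135 = 29.037
  Fertiliser B, Low: 65×55/135 = 26.481
  Fertiliser B, Medium: 65×24/135 = 11.556
  Fertiliser B, High: 65×56/135 = 26.963
Contributions (O − E)²/E:
  (21 − 28.519)²/28.519 = 1.9824
  (17 − 12.444)²/12.444 = 1.6680
  (32 − 29.037)²/29.037 = 0.3024
  (34 − 26.481)²/26.481 = 2.1349
  (7 − 11.556)²/11.556 = 1.7962
  (24 − 26.963)²/26.963 = 0.3256
χ² = 1.9824 + 1.6680 + 0.3024 + 2.1349 + 1.7962 + 0.3256 = 8.21

8.21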